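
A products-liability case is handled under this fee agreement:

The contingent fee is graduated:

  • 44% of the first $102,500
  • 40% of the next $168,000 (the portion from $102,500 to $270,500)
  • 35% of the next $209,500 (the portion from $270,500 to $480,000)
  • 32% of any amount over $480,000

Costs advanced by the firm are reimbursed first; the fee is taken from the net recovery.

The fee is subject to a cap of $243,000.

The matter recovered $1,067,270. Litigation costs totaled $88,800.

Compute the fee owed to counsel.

$243,000.00

Fee base (net of costs): $1,067,270 − $88,800 = $978,470
First $102,500 at 44% = $45,100.00
Next $168,000 at 40% = $67,200.00
Next $209,500 at 35% = $73,325.00
Remaining $498,470 at 32% = $159,510.40
Fee: $45,100.00 + $67,200.00 + $73,325.00 + $159,510.40 = $345,135.40
$345,135.40 exceeds the $243,000 cap, so the fee is capped at $243,000.00.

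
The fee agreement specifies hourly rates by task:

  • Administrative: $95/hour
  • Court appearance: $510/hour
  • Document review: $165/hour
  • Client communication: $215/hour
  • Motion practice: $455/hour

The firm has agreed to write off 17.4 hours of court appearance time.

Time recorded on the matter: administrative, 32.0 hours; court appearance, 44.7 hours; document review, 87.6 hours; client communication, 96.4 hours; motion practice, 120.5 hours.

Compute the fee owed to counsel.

Administrative: 32.0 × $95 = $3,040.00
Court appearance: 44.7 × $510 = $22,797.00
Document review: 87.6 × $165 = $14,454.00
Client communication: 96.4 × $215 = $20,726.00
Motion practice: 120.5 × $455 = $54,827.50
Subtotal: $115,844.50
Write-off: 17.4 × $510 = $8,874.00
Total: $115,844.50 − $8,874.00 = $106,970.50

$106,970.50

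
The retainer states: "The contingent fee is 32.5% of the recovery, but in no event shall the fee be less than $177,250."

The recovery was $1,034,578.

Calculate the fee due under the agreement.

$336,237.85

32.5% of $1,034,578 = $336,237.85
That exceeds the $177,250 minimum.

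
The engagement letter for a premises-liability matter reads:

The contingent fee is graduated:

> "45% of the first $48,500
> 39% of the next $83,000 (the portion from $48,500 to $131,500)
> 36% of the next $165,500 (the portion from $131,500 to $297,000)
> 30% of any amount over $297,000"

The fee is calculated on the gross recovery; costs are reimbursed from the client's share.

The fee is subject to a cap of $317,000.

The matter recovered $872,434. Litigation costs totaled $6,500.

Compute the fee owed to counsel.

Fee base is the gross recovery, $872,434; costs are reimbursed separately.
First $48,500 at 45% = $21,825.00
Next $83,000 at 39% = $32,370.00
Next $165,500 at 36% = $59,580.00
Remaining $575,434 at 30% = $172,630.20
Fee: $21,825.00 + $32,370.00 + $59,580.00 + $172,630.20 = $286,405.20
$286,405.20 is under the $317,000 cap.

$286,405.20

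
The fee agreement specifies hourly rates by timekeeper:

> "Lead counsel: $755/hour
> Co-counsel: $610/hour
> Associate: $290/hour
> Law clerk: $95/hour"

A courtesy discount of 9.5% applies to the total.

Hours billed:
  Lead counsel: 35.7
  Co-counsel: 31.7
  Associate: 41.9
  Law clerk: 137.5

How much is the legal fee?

$64,711.12

Lead counsel: 35.7 × $755 = $26,953.50
Co-counsel: 31.7 × $610 = $19,337.00
Associate: 41.9 × $290 = $12,151.00
Law clerk: 137.5 × $95 = $13,062.50
Subtotal: $71,504.00
Less 9.5% discount: −$6,792.88
Total: $71,504.00 − $6,792.88 = $64,711.12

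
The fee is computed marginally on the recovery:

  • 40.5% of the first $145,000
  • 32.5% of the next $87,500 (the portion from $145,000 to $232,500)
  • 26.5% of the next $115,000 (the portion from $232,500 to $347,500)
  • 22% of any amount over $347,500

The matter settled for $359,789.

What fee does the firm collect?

First $145,000 at 40.5% = $58,725.00
Next $87,500 at 32.5% = $28,437.50
Next $115,000 at 26.5% = $30,475.00
Remaining $12,289 at 22% = $2,703.58
Fee: $58,725.00 + $28,437.50 + $30,475.00 + $2,703.58 = $120,341.08

$120,341.08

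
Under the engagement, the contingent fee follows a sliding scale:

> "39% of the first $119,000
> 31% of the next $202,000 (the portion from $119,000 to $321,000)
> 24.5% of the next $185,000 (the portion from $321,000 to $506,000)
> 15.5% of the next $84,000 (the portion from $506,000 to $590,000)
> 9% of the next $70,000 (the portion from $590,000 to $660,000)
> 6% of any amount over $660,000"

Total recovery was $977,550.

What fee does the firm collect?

First $119,000 at 39% = $46,410.00
Next $202,000 at 31% = $62,620.00
Next $185,000 at 24.5% = $45,325.00
Next $84,000 at 15.5% = $13,020.00
Next $70,000 at 9% = $6,300.00
Remaining $317,550 at 6% = $19,053.00
Fee: $46,410.00 + $62,620.00 + $45,325.00 + $13,020.00 + $6,300.00 + $19,053.00 = $192,728.00

$192,728.00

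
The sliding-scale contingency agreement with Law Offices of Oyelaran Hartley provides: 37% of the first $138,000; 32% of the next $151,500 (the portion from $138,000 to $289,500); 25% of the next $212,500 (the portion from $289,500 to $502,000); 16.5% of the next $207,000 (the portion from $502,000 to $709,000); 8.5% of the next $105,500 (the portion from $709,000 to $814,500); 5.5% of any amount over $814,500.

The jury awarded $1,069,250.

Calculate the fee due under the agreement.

$209,798.75

First $138,000 at 37% = $51,060.00
Next $151,500 at 32% = $48,480.00
Next $212,500 at 25% = $53,125.00
Next $207,000 at 16.5% = $34,155.00
Next $105,500 at 8.5% = $8,967.50
Remaining $254,750 at 5.5% = $14,011.25
Fee: $51,060.00 + $48,480.00 + $53,125.00 + $34,155.00 + $8,967.50 + $14,011.25 = $209,798.75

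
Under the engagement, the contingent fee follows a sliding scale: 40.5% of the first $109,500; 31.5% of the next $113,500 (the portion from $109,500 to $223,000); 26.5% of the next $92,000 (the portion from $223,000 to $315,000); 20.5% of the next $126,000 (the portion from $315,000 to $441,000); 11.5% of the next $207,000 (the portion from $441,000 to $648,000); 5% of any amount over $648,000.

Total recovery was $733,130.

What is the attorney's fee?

First $109,500 at 40.5% = $44,347.50
Next $113,500 at 31.5% = $35,752.50
Next $92,000 at 26.5% = $24,380.00
Next $126,000 at 20.5% = $25,830.00
Next $207,000 at 11.5% = $23,805.00
Remaining $85,130 at 5% = $4,256.50
Fee: $44,347.50 + $35,752.50 + $24,380.00 + $25,830.00 + $23,805.00 + $4,256.50 = $158,371.50

$158,371.50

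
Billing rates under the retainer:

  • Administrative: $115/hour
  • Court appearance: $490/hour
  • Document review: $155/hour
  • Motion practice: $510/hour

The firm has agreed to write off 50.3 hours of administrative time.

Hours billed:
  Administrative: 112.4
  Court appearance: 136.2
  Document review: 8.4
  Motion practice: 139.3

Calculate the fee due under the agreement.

Administrative: 112.4 × $115 = $12,926.00
Court appearance: 136.2 × $490 = $66,738.00
Document review: 8.4 × $155 = $1,302.00
Motion practice: 139.3 × $510 = $71,043.00
Subtotal: $152,009.00
Write-off: 50.3 × $115 = $5,784.50
Total: $152,009.00 − $5,784.50 = $146,224.50

$146,224.50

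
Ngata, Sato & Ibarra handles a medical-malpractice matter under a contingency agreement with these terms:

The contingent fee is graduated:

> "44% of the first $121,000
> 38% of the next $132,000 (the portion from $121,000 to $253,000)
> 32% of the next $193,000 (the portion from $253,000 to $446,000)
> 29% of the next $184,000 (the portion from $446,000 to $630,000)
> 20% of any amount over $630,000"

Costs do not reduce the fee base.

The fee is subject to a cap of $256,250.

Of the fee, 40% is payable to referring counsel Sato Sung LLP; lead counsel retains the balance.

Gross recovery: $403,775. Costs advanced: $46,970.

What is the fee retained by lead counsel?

Fee base is the gross recovery, $403,775; costs are reimbursed separately.
First $121,000 at 44% = $53,240.00
Next $132,000 at 38% = $50,160.00
Remaining $150,775 at 32% = $48,248.00
Fee: $53,240.00 + $50,160.00 + $48,248.00 = $151,648.00
$151,648.00 is under the $256,250 cap.
Referral share: 40% of $151,648.00 = $60,659.20; lead counsel retains $151,648.00 − $60,659.20 = $90,988.80.

$90,988.80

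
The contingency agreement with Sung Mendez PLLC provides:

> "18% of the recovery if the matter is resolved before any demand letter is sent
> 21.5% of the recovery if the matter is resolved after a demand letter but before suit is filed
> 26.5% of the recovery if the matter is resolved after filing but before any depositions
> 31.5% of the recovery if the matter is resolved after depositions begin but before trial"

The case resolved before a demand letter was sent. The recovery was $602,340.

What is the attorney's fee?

The matter resolved before a demand letter was sent, so the 18% rate applies.
$602,340 × 18% = $108,421.20

$108,421.20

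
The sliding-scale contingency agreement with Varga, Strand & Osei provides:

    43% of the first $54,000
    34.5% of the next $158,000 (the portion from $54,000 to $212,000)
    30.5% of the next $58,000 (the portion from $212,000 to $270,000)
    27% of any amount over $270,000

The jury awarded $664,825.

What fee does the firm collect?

First $54,000 at 43% = $23,220.00
Next $158,000 at 34.5% = $54,510.00
Next $58,000 at 30.5% = $17,690.00
Remaining $394,825 at 27% = $106,602.75
Fee: $23,220.00 + $54,510.00 + $17,690.00 + $106,602.75 = $202,022.75

$202,022.75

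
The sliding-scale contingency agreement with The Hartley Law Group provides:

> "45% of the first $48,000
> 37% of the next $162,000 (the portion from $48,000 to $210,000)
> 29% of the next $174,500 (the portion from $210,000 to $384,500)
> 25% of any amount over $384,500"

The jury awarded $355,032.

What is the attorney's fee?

First $48,000 at 45% = $21,600.00
Next $162,000 at 37% = $59,940.00
Remaining $145,032 at 29% = $42,059.28
Fee: $21,600.00 + $59,940.00 + $42,059.28 = $123,599.28

$123,599.28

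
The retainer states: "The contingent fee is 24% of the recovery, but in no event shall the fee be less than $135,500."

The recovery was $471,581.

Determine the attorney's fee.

24% of $471,581 = $113,179.44
That is below the $135,500 minimum, so the minimum applies.

$135,500.00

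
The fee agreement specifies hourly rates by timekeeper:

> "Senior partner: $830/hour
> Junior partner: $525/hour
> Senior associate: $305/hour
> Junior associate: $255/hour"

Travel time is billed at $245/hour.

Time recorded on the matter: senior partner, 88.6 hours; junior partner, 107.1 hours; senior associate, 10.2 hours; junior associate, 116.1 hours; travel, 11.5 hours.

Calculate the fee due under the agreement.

Senior partner: 88.6 × $830 = $73,538.00
Junior partner: 107.1 × $525 = $56,227.50
Senior associate: 10.2 × $305 = $3,111.00
Junior associate: 116.1 × $255 = $29,605.50
Subtotal: $73,538.00 + $56,227.50 + $3,111.00 + $29,605.50 = $162,482.00
Travel: 11.5 × $245 = $2,817.50
Total: $162,482.00 + $2,817.50 = $165,299.50

$165,299.50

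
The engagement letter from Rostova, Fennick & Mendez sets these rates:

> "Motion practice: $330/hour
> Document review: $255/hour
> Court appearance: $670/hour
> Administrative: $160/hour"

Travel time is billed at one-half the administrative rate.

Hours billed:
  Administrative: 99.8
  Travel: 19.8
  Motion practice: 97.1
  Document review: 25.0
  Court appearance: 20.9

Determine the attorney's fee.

$69,973.00

Motion practice: 97.1 × $330 = $32,043.00
Document review: 25.0 × $255 = $6,375.00
Court appearance: 20.9 × $670 = $14,003.00
Administrative: 99.8 × $160 = $15,968.00
Subtotal: $32,043.00 + $6,375.00 + $14,003.00 + $15,968.00 = $68,389.00
Travel: 19.8 × ($160 ÷ 2) = 19.8 × $80.00 = $1,584.00
Total: $68,389.00 + $1,584.00 = $69,973.00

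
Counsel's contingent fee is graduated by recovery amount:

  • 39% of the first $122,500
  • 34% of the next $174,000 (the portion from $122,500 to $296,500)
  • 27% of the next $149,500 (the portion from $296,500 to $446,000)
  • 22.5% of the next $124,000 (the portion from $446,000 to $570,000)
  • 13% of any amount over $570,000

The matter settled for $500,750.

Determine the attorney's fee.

$159,618.75

First $122,500 at 39% = $47,775.00
Next $174,000 at 34% = $59,160.00
Next $149,500 at 27% = $40,365.00
Remaining $54,750 at 22.5% = $12,318.75
Fee: $47,775.00 + $59,160.00 + $40,365.00 + $12,318.75 = $159,618.75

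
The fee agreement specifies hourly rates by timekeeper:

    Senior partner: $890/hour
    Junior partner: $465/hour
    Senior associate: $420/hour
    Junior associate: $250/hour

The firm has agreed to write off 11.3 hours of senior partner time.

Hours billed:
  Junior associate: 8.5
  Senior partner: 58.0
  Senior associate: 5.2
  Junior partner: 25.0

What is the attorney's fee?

$57,497.00

Senior partner: 58.0 × $890 = $51,620.00
Junior partner: 25.0 × $465 = $11,625.00
Senior associate: 5.2 × $420 = $2,184.00
Junior associate: 8.5 × $250 = $2,125.00
Subtotal: $67,554.00
Write-off: 11.3 × $890 = $10,057.00
Total: $67,554.00 − $10,057.00 = $57,497.00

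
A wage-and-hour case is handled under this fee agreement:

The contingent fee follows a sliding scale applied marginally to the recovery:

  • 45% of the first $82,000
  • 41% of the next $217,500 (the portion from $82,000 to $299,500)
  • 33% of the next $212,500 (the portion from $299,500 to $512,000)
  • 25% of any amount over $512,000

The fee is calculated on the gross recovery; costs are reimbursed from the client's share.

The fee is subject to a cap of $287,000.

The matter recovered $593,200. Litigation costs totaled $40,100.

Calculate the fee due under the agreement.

Fee base is the gross recovery, $593,200; costs are reimbursed separately.
First $82,000 at 45% = $36,900.00
Next $217,500 at 41% = $89,175.00
Next $212,500 at 33% = $70,125.00
Remaining $81,200 at 25% = $20,300.00
Fee: $36,900.00 + $89,175.00 + $70,125.00 + $20,300.00 = $216,500.00
$216,500.00 is under the $287,000 cap.

$216,500.00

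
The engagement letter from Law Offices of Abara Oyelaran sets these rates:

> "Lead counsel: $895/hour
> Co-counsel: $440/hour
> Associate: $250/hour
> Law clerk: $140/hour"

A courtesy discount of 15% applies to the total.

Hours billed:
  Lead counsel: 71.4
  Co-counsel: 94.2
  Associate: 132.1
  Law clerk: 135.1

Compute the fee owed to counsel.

$133,696.50

Lead counsel: 71.4 × $895 = $63,903.00
Co-counsel: 94.2 × $440 = $41,448.00
Associate: 132.1 × $250 = $33,025.00
Law clerk: 135.1 × $140 = $18,914.00
Subtotal: $157,290.00
Less 15% discount: −$23,593.50
Total: $157,290.00 − $23,593.50 = $133,696.50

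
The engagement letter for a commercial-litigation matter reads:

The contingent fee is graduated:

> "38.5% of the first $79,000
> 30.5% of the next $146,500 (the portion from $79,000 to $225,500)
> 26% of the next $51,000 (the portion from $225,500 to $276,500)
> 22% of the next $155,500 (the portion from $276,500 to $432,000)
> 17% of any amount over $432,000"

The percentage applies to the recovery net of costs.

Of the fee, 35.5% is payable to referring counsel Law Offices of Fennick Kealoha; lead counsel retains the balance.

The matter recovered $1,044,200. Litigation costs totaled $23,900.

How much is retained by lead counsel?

Fee base (net of costs): $1,044,200 − $23,900 = $1,020,300
First $79,000 at 38.5% = $30,415.00
Next $146,500 at 30.5% = $44,682.50
Next $51,000 at 26% = $13,260.00
Next $155,500 at 22% = $34,210.00
Remaining $588,300 at 17% = $100,011.00
Fee: $30,415.00 + $44,682.50 + $13,260.00 + $34,210.00 + $100,011.00 = $222,578.50
Referral share: 35.5% of $222,578.50 = $79,015.37; lead counsel retains $222,578.50 − $79,015.37 = $143,563.13.

$143,563.13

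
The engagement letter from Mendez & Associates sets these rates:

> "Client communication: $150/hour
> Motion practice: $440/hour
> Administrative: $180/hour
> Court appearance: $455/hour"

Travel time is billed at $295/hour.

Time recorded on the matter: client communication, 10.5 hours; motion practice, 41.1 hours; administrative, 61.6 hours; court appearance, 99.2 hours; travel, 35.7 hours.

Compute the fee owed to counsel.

Client communication: 10.5 × $150 = $1,575.00
Motion practice: 41.1 × $440 = $18,084.00
Administrative: 61.6 × $180 = $11,088.00
Court appearance: 99.2 × $455 = $45,136.00
Subtotal: $1,575.00 + $18,084.00 + $11,088.00 + $45,136.00 = $75,883.00
Travel: 35.7 × $295 = $10,531.50
Total: $75,883.00 + $10,531.50 = $86,414.50

$86,414.50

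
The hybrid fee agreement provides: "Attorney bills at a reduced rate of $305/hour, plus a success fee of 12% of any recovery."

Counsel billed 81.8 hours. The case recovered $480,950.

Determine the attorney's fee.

Hourly: 81.8 × $305 = $24,949.00
Success fee: 12% of $480,950 = $57,714.00
Total: $24,949.00 + $57,714.00 = $82,663.00

$82,663.00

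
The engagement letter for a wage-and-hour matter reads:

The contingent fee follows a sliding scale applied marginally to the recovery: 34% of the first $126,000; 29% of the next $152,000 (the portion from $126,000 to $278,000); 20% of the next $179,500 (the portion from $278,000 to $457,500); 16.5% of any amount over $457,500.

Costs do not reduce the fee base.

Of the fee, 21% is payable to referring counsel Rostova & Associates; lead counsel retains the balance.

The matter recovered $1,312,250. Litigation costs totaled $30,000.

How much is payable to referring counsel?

$55,409.29

Fee base is the gross recovery, $1,312,250; costs are reimbursed separately.
First $126,000 at 34% = $42,840.00
Next $152,000 at 29% = $44,080.00
Next $179,500 at 20% = $35,900.00
Remaining $854,750 at 16.5% = $141,033.75
Fee: $42,840.00 + $44,080.00 + $35,900.00 + $141,033.75 = $263,853.75
Referral share: 21% of $263,853.75 = $55,409.29; lead counsel retains $263,853.75 − $55,409.29 = $208,444.46.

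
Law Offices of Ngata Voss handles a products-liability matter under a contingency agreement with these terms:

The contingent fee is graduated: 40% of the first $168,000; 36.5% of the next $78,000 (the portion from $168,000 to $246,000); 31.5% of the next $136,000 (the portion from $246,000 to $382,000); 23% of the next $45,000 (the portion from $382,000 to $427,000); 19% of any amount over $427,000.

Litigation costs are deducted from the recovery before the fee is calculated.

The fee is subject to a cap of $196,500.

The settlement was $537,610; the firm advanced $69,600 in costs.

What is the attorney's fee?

$156,651.90

Fee base (net of costs): $537,610 − $69,600 = $468,010
First $168,000 at 40% = $67,200.00
Next $78,000 at 36.5% = $28,470.00
Next $136,000 at 31.5% = $42,840.00
Next $45,000 at 23% = $10,350.00
Remaining $41,010 at 19% = $7,791.90
Fee: $67,200.00 + $28,470.00 + $42,840.00 + $10,350.00 + $7,791.90 = $156,651.90
$156,651.90 is under the $196,500 cap.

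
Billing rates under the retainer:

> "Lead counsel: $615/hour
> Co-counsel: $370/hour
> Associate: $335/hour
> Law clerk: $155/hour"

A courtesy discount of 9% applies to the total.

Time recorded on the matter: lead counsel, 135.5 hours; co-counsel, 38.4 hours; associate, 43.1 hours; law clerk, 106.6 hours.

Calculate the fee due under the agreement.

$116,936.82

Lead counsel: 135.5 × $615 = $83,332.50
Co-counsel: 38.4 × $370 = $14,208.00
Associate: 43.1 × $335 = $14,438.50
Law clerk: 106.6 × $155 = $16,523.00
Subtotal: $128,502.00
Less 9% discount: −$11,565.18
Total: $128,502.00 − $11,565.18 = $116,936.82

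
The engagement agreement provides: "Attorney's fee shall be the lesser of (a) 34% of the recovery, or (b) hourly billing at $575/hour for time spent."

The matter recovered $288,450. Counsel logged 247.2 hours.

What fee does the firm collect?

$98,073.00

(a) 34% of $288,450 = $98,073.00
(b) 247.2 × $575 = $142,140.00
The lesser is (a): $98,073.00.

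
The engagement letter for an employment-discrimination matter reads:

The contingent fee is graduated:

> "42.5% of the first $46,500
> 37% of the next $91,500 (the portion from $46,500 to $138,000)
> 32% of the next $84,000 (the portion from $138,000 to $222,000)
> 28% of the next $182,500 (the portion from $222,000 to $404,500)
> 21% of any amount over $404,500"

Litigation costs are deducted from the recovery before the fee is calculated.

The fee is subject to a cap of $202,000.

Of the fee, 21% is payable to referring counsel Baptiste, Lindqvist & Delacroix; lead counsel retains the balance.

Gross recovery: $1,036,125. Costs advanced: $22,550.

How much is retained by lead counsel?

Fee base (net of costs): $1,036,125 − $22,550 = $1,013,575
First $46,500 at 42.5% = $19,762.50
Next $91,500 at 37% = $33,855.00
Next $84,000 at 32% = $26,880.00
Next $182,500 at 28% = $51,100.00
Remaining $609,075 at 21% = $127,905.75
Fee: $19,762.50 + $33,855.00 + $26,880.00 + $51,100.00 + $127,905.75 = $259,503.25
$259,503.25 exceeds the $202,000 cap, so the fee is capped at $202,000.00.
Referral share: 21% of $202,000.00 = $42,420.00; lead counsel retains $202,000.00 − $42,420.00 = $159,580.00.

$159,580.00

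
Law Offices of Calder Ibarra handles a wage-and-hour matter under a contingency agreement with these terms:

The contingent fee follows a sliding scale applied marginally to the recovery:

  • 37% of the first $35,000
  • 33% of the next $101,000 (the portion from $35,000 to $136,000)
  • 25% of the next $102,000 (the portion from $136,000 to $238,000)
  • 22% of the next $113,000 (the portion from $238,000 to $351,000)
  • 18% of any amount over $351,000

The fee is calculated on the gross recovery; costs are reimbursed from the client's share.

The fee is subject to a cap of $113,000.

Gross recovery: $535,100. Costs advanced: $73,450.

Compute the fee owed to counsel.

Fee base is the gross recovery, $535,100; costs are reimbursed separately.
First $35,000 at 37% = $12,950.00
Next $101,000 at 33% = $33,330.00
Next $102,000 at 25% = $25,500.00
Next $113,000 at 22% = $24,860.00
Remaining $184,100 at 18% = $33,138.00
Fee: $12,950.00 + $33,330.00 + $25,500.00 + $24,860.00 + $33,138.00 = $129,778.00
$129,778.00 exceeds the $113,000 cap, so the fee is capped at $113,000.00.

$113,000.00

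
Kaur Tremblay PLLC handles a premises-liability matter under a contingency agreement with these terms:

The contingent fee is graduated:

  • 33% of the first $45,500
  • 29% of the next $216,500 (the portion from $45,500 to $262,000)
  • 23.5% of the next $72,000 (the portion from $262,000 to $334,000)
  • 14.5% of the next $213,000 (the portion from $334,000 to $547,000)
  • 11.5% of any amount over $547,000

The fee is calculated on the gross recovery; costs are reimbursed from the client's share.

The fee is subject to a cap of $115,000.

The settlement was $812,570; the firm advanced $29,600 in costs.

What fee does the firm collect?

Fee base is the gross recovery, $812,570; costs are reimbursed separately.
First $45,500 at 33% = $15,015.00
Next $216,500 at 29% = $62,785.00
Next $72,000 at 23.5% = $16,920.00
Next $213,000 at 14.5% = $30,885.00
Remaining $265,570 at 11.5% = $30,540.55
Fee: $15,015.00 + $62,785.00 + $16,920.00 + $30,885.00 + $30,540.55 = $156,145.55
$156,145.55 exceeds the $115,000 cap, so the fee is capped at $115,000.00.

$115,000.00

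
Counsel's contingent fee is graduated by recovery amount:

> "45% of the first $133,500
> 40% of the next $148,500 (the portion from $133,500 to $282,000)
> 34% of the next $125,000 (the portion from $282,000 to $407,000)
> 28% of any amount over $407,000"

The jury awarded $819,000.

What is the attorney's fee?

$277,335.00

First $133,500 at 45% = $60,075.00
Next $148,500 at 40% = $59,400.00
Next $125,000 at 34% = $42,500.00
Remaining $412,000 at 28% = $115,360.00
Fee: $60,075.00 + $59,400.00 + $42,500.00 + $115,360.00 = $277,335.00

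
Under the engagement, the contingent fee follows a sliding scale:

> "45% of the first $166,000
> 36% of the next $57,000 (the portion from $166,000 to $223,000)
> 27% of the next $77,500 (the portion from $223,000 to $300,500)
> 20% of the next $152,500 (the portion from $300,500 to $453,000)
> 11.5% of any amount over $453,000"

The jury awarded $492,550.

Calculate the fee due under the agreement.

First $166,000 at 45% = $74,700.00
Next $57,000 at 36% = $20,520.00
Next $77,500 at 27% = $20,925.00
Next $152,500 at 20% = $30,500.00
Remaining $39,550 at 11.5% = $4,548.25
Fee: $74,700.00 + $20,520.00 + $20,925.00 + $30,500.00 + $4,548.25 = $151,193.25

$151,193.25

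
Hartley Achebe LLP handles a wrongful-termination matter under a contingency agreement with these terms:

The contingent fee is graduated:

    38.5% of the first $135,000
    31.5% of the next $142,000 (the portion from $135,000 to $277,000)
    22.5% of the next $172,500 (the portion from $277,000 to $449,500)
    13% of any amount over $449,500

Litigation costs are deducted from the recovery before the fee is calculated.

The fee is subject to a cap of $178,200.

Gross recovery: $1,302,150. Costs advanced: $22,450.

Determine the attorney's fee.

Fee base (net of costs): $1,302,150 − $22,450 = $1,279,700
First $135,000 at 38.5% = $51,975.00
Next $142,000 at 31.5% = $44,730.00
Next $172,500 at 22.5% = $38,812.50
Remaining $830,200 at 13% = $107,926.00
Fee: $51,975.00 + $44,730.00 + $38,812.50 + $107,926.00 = $243,443.50
$243,443.50 exceeds the $178,200 cap, so the fee is capped at $178,200.00.

$178,200.00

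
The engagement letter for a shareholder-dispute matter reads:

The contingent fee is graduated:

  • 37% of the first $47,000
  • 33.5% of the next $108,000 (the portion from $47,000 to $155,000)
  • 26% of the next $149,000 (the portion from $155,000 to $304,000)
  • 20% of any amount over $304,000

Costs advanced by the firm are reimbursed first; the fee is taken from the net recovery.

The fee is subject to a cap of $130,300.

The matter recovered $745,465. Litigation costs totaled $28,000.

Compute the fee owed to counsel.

$130,300.00

Fee base (net of costs): $745,465 − $28,000 = $717,465
First $47,000 at 37% = $17,390.00
Next $108,000 at 33.5% = $36,180.00
Next $149,000 at 26% = $38,740.00
Remaining $413,465 at 20% = $82,693.00
Fee: $17,390.00 + $36,180.00 + $38,740.00 + $82,693.00 = $175,003.00
$175,003.00 exceeds the $130,300 cap, so the fee is capped at $130,300.00.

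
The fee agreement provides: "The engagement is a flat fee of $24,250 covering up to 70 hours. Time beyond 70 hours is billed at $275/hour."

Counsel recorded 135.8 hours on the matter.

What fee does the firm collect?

$42,345.00

Flat fee: $24,250.00
Excess hours: 135.8 − 70 = 65.8
Overrun: 65.8 × $275 = $18,095.00
Total: $24,250.00 + $18,095.00 = $42,345.00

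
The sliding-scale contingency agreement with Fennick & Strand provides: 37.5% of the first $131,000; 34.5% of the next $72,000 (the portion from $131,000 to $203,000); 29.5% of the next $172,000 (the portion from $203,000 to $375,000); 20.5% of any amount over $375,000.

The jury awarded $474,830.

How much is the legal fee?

$145,170.15

First $131,000 at 37.5% = $49,125.00
Next $72,000 at 34.5% = $24,840.00
Next $172,000 at 29.5% = $50,740.00
Remaining $99,830 at 20.5% = $20,465.15
Fee: $49,125.00 + $24,840.00 + $50,740.00 + $20,465.15 = $145,170.15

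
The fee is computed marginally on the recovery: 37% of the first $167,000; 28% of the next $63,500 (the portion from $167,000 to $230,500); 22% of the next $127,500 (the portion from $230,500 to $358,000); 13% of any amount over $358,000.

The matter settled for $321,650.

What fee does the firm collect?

$99,623.00

First $167,000 at 37% = $61,790.00
Next $63,500 at 28% = $17,780.00
Remaining $91,150 at 22% = $20,053.00
Fee: $61,790.00 + $17,780.00 + $20,053.00 = $99,623.00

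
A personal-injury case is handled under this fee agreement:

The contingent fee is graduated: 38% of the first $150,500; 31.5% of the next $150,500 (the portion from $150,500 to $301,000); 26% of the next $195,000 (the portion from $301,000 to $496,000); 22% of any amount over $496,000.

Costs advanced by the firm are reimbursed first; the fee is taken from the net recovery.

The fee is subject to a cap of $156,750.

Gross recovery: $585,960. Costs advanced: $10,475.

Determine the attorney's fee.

Fee base (net of costs): $585,960 − $10,475 = $575,485
First $150,500 at 38% = $57,190.00
Next $150,500 at 31.5% = $47,407.50
Next $195,000 at 26% = $50,700.00
Remaining $79,485 at 22% = $17,486.70
Fee: $57,190.00 + $47,407.50 + $50,700.00 + $17,486.70 = $172,784.20
$172,784.20 exceeds the $156,750 cap, so the fee is capped at $156,750.00.

$156,750.00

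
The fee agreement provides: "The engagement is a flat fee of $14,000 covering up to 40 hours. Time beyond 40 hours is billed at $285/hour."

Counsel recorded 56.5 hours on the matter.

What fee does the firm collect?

$18,702.50

Flat fee: $14,000.00
Excess hours: 56.5 − 40 = 16.5
Overrun: 16.5 × $285 = $4,702.50
Total: $14,000.00 + $4,702.50 = $18,702.50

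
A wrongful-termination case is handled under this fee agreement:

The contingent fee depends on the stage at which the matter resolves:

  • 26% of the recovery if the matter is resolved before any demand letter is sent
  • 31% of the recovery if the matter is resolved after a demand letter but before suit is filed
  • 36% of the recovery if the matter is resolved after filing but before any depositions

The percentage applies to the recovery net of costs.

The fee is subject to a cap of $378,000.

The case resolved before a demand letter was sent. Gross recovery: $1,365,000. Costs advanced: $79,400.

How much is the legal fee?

$334,256.00

Fee base (net of costs): $1,365,000 − $79,400 = $1,285,600
The matter resolved before a demand letter was sent, so the 26% rate applies.
$1,285,600 × 26% = $334,256.00
$334,256.00 is under the $378,000 cap.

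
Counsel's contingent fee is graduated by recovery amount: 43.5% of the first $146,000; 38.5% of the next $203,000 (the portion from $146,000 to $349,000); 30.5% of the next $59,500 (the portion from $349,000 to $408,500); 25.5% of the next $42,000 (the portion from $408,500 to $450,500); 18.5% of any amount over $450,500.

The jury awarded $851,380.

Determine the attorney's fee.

First $146,000 at 43.5% = $63,510.00
Next $203,000 at 38.5% = $78,155.00
Next $59,500 at 30.5% = $18,147.50
Next $42,000 at 25.5% = $10,710.00
Remaining $400,880 at 18.5% = $74,162.80
Fee: $63,510.00 + $78,155.00 + $18,147.50 + $10,710.00 + $74,162.80 = $244,685.30

$244,685.30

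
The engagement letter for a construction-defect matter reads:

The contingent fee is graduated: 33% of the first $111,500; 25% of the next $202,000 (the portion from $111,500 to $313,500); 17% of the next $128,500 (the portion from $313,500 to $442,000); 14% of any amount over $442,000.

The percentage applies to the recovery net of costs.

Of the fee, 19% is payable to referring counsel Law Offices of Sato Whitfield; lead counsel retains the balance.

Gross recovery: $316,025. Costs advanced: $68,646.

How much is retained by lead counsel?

Fee base (net of costs): $316,025 − $68,646 = $247,379
First $111,500 at 33% = $36,795.00
Remaining $135,879 at 25% = $33,969.75
Fee: $36,795.00 + $33,969.75 = $70,764.75
Referral share: 19% of $70,764.75 = $13,445.30; lead counsel retains $70,764.75 − $13,445.30 = $57,319.45.

$57,319.45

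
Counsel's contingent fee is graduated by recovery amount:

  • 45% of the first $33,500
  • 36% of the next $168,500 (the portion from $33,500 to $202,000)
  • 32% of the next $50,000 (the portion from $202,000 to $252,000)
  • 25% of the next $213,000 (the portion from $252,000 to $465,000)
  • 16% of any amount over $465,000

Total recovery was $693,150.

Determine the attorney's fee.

First $33,500 at 45% = $15,075.00
Next $168,500 at 36% = $60,660.00
Next $50,000 at 32% = $16,000.00
Next $213,000 at 25% = $53,250.00
Remaining $228,150 at 16% = $36,504.00
Fee: $15,075.00 + $60,660.00 + $16,000.00 + $53,250.00 + $36,504.00 = $181,489.00

$181,489.00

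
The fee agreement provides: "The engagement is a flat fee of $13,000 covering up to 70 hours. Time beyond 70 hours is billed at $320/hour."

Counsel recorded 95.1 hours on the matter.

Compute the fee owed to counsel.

Flat fee: $13,000.00
Excess hours: 95.1 − 70 = 25.1
Overrun: 25.1 × $320 = $8,032.00
Total: $13,000.00 + $8,032.00 = $21,032.00

$21,032.00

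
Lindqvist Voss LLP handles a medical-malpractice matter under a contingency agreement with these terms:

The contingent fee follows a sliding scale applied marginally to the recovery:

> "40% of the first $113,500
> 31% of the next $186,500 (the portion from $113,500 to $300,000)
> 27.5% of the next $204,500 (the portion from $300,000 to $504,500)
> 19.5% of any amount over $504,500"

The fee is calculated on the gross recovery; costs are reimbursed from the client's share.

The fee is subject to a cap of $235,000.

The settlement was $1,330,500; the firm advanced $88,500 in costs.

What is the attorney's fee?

$235,000.00

Fee base is the gross recovery, $1,330,500; costs are reimbursed separately.
First $113,500 at 40% = $45,400.00
Next $186,500 at 31% = $57,815.00
Next $204,500 at 27.5% = $56,237.50
Remaining $826,000 at 19.5% = $161,070.00
Fee: $45,400.00 + $57,815.00 + $56,237.50 + $161,070.00 = $320,522.50
$320,522.50 exceeds the $235,000 cap, so the fee is capped at $235,000.00.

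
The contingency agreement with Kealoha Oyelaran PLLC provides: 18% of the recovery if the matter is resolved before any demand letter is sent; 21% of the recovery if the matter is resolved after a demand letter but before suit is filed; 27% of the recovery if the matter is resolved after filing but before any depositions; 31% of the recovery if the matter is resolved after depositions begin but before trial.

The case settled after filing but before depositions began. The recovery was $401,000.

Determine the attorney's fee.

The matter settled after filing but before depositions began, so the 27% rate applies.
$401,000 × 27% = $108,270.00

$108,270.00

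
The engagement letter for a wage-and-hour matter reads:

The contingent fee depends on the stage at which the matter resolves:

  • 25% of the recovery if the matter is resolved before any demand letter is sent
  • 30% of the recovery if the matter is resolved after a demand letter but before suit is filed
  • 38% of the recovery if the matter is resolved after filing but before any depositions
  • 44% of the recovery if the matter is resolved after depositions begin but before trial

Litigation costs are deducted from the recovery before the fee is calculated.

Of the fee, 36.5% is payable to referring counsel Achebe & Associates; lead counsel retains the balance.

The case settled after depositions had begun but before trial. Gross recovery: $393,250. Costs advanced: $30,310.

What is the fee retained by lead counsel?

Fee base (net of costs): $393,250 − $30,310 = $362,940
The matter settled after depositions had begun but before trial, so the 44% rate applies.
$362,940 × 44% = $159,693.60
Referral share: 36.5% of $159,693.60 = $58,288.16; lead counsel retains $159,693.60 − $58,288.16 = $101,405.44.

$101,405.44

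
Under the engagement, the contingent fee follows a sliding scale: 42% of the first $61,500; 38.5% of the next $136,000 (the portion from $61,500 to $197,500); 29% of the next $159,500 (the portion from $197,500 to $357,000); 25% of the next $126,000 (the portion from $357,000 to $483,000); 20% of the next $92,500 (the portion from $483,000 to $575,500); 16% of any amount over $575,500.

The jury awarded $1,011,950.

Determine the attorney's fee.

First $61,500 at 42% = $25,830.00
Next $136,000 at 38.5% = $52,360.00
Next $159,500 at 29% = $46,255.00
Next $126,000 at 25% = $31,500.00
Next $92,500 at 20% = $18,500.00
Remaining $436,450 at 16% = $69,832.00
Fee: $25,830.00 + $52,360.00 + $46,255.00 + $31,500.00 + $18,500.00 + $69,832.00 = $244,277.00

$244,277.00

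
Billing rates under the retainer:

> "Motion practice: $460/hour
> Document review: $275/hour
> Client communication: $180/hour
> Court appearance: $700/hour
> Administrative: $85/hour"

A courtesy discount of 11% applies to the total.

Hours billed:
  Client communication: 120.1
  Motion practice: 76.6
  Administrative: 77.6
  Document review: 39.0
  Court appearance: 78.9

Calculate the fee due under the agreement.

Motion practice: 76.6 × $460 = $35,236.00
Document review: 39.0 × $275 = $10,725.00
Client communication: 120.1 × $180 = $21,618.00
Court appearance: 78.9 × $700 = $55,230.00
Administrative: 77.6 × $85 = $6,596.00
Subtotal: $129,405.00
Less 11% discount: −$14,234.55
Total: $129,405.00 − $14,234.55 = $115,170.45

$115,170.45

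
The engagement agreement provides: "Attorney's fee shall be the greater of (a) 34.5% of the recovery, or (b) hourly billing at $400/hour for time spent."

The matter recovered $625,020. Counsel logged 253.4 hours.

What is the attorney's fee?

$215,631.90

(a) 34.5% of $625,020 = $215,631.90
(b) 253.4 × $400 = $101,360.00
The greater is (a): $215,631.90.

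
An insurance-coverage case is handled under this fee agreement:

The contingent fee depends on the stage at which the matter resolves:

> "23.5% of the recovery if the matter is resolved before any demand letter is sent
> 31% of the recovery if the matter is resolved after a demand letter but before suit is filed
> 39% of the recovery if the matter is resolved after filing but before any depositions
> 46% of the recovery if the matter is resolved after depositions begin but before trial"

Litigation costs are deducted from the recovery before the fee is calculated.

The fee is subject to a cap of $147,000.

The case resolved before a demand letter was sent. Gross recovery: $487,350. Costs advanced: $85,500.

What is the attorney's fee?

Fee base (net of costs): $487,350 − $85,500 = $401,850
The matter resolved before a demand letter was sent, so the 23.5% rate applies.
$401,850 × 23.5% = $94,434.75
$94,434.75 is under the $147,000 cap.

$94,434.75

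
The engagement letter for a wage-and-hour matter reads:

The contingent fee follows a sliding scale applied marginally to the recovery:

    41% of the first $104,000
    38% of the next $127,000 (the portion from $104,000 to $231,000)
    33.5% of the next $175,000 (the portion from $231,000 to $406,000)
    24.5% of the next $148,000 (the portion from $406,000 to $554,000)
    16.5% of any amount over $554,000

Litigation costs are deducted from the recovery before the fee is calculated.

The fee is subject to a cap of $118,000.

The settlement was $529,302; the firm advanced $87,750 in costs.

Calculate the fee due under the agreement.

$118,000.00

Fee base (net of costs): $529,302 − $87,750 = $441,552
First $104,000 at 41% = $42,640.00
Next $127,000 at 38% = $48,260.00
Next $175,000 at 33.5% = $58,625.00
Remaining $35,552 at 24.5% = $8,710.24
Fee: $42,640.00 + $48,260.00 + $58,625.00 + $8,710.24 = $158,235.24
$158,235.24 exceeds the $118,000 cap, so the fee is capped at $118,000.00.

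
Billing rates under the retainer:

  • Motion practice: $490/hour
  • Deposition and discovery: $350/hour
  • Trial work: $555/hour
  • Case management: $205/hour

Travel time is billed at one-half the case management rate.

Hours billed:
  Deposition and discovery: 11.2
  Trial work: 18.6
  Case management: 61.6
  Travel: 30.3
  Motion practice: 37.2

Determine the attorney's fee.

Motion practice: 37.2 × $490 = $18,228.00
Deposition and discovery: 11.2 × $350 = $3,920.00
Trial work: 18.6 × $555 = $10,323.00
Case management: 61.6 × $205 = $12,628.00
Subtotal: $18,228.00 + $3,920.00 + $10,323.00 + $12,628.00 = $45,099.00
Travel: 30.3 × ($205 ÷ 2) = 30.3 × $102.50 = $3,105.75
Total: $45,099.00 + $3,105.75 = $48,204.75

$48,204.75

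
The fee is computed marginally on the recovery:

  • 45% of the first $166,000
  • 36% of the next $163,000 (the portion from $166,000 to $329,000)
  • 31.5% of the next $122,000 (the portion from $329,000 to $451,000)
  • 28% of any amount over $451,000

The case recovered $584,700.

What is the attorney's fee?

$209,246.00

First $166,000 at 45% = $74,700.00
Next $163,000 at 36% = $58,680.00
Next $122,000 at 31.5% = $38,430.00
Remaining $133,700 at 28% = $37,436.00
Fee: $74,700.00 + $58,680.00 + $38,430.00 + $37,436.00 = $209,246.00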